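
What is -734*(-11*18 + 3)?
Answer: 143130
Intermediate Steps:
-734*(-11*18 + 3) = -734*(-198 + 3) = -734*(-195) = 143130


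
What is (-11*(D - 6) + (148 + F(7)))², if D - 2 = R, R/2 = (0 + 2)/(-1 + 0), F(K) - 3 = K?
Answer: 60516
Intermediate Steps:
F(K) = 3 + K
R = -4 (R = 2*((0 + 2)/(-1 + 0)) = 2*(2/(-1)) = 2*(2*(-1)) = 2*(-2) = -4)
D = -2 (D = 2 - 4 = -2)
(-11*(D - 6) + (148 + F(7)))² = (-11*(-2 - 6) + (148 + (3 + 7)))² = (-11*(-8) + (148 + 10))² = (88 + 158)² = 246² = 60516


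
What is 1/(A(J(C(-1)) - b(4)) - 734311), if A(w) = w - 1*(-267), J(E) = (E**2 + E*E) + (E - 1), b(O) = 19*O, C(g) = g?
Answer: -1/734120 ≈ -1.3622e-6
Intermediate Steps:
J(E) = -1 + E + 2*E**2 (J(E) = (E**2 + E**2) + (-1 + E) = 2*E**2 + (-1 + E) = -1 + E + 2*E**2)
A(w) = 267 + w (A(w) = w + 267 = 267 + w)
1/(A(J(C(-1)) - b(4)) - 734311) = 1/((267 + ((-1 - 1 + 2*(-1)**2) - 19*4)) - 734311) = 1/((267 + ((-1 - 1 + 2*1) - 1*76)) - 734311) = 1/((267 + ((-1 - 1 + 2) - 76)) - 734311) = 1/((267 + (0 - 76)) - 734311) = 1/((267 - 76) - 734311) = 1/(191 - 734311) = 1/(-734120) = -1/734120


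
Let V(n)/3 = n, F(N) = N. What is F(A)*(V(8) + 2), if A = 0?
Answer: 0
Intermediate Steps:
V(n) = 3*n
F(A)*(V(8) + 2) = 0*(3*8 + 2) = 0*(24 + 2) = 0*26 = 0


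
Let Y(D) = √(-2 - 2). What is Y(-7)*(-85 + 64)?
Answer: -42*I ≈ -42.0*I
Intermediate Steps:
Y(D) = 2*I (Y(D) = √(-4) = 2*I)
Y(-7)*(-85 + 64) = (2*I)*(-85 + 64) = (2*I)*(-21) = -42*I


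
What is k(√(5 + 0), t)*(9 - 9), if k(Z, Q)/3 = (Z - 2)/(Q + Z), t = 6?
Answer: 0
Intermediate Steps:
k(Z, Q) = 3*(-2 + Z)/(Q + Z) (k(Z, Q) = 3*((Z - 2)/(Q + Z)) = 3*((-2 + Z)/(Q + Z)) = 3*(-2 + Z)/(Q + Z))
k(√(5 + 0), t)*(9 - 9) = (3*(-2 + √(5 + 0))/(6 + √(5 + 0)))*(9 - 9) = (3*(-2 + √5)/(6 + √5))*0 = 0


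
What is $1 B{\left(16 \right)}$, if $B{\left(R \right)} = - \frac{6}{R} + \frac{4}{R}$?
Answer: $- \frac{1}{8} \approx -0.125$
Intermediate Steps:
$B{\left(R \right)} = - \frac{2}{R}$
$1 B{\left(16 \right)} = 1 \left(- \frac{2}{16}\right) = 1 \left(\left(-2\right) \frac{1}{16}\right) = 1 \left(- \frac{1}{8}\right) = - \frac{1}{8}$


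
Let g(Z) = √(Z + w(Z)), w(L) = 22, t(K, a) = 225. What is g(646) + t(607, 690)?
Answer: 225 + 2*√167 ≈ 250.85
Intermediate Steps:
g(Z) = √(22 + Z) (g(Z) = √(Z + 22) = √(22 + Z))
g(646) + t(607, 690) = √(22 + 646) + 225 = √668 + 225 = 2*√167 + 225 = 225 + 2*√167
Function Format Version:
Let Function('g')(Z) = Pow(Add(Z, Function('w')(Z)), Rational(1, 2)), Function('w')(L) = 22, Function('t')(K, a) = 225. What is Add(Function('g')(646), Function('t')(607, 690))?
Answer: Add(225, Mul(2, Pow(167, Rational(1, 2)))) ≈ 250.85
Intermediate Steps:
Function('g')(Z) = Pow(Add(22, Z), Rational(1, 2)) (Function('g')(Z) = Pow(Add(Z, 22), Rational(1, 2)) = Pow(Add(22, Z), Rational(1, 2)))
Add(Function('g')(646), Function('t')(607, 690)) = Add(Pow(Add(22, 646), Rational(1, 2)), 225) = Add(Pow(668, Rational(1, 2)), 225) = Add(Mul(2, Pow(167, Rational(1, 2))), 225) = Add(225, Mul(2, Pow(167, Rational(1, 2))))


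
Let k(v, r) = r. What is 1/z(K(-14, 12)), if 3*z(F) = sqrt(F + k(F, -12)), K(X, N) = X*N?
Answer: -I*sqrt(5)/10 ≈ -0.22361*I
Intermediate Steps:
K(X, N) = N*X
z(F) = sqrt(-12 + F)/3 (z(F) = sqrt(F - 12)/3 = sqrt(-12 + F)/3)
1/z(K(-14, 12)) = 1/(sqrt(-12 + 12*(-14))/3) = 1/(sqrt(-12 - 168)/3) = 1/(sqrt(-180)/3) = 1/((6*I*sqrt(5))/3) = 1/(2*I*sqrt(5)) = -I*sqrt(5)/10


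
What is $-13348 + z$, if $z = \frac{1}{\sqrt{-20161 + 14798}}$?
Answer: $-13348 - \frac{i \sqrt{5363}}{5363} \approx -13348.0 - 0.013655 i$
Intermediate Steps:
$z = - \frac{i \sqrt{5363}}{5363}$ ($z = \frac{1}{\sqrt{-5363}} = \frac{1}{i \sqrt{5363}} = - \frac{i \sqrt{5363}}{5363} \approx - 0.013655 i$)
$-13348 + z = -13348 - \frac{i \sqrt{5363}}{5363}$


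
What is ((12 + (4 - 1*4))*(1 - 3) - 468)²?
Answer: 242064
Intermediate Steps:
((12 + (4 - 1*4))*(1 - 3) - 468)² = ((12 + (4 - 4))*(-2) - 468)² = ((12 + 0)*(-2) - 468)² = (12*(-2) - 468)² = (-24 - 468)² = (-492)² = 242064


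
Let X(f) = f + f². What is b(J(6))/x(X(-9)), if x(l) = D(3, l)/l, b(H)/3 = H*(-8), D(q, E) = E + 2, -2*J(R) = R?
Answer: 2592/37 ≈ 70.054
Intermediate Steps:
J(R) = -R/2
D(q, E) = 2 + E
b(H) = -24*H (b(H) = 3*(H*(-8)) = 3*(-8*H) = -24*H)
x(l) = (2 + l)/l
b(J(6))/x(X(-9)) = (-(-12)*6)/(((2 - 9*(1 - 9))/((-9*(1 - 9))))) = (-24*(-3))/(((2 - 9*(-8))/((-9*(-8))))) = 72/(((2 + 72)/72)) = 72/(((1/72)*74)) = 72/(37/36) = 72*(36/37) = 2592/37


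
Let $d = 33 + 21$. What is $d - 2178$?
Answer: $-2124$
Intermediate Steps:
$d = 54$
$d - 2178 = 54 - 2178 = -2124$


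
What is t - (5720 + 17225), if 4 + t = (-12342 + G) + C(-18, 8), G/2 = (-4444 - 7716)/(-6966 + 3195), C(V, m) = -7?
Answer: -133084438/3771 ≈ -35292.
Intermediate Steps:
G = 24320/3771 (G = 2*((-4444 - 7716)/(-6966 + 3195)) = 2*(-12160/(-3771)) = 2*(-12160*(-1/3771)) = 2*(12160/3771) = 24320/3771 ≈ 6.4492)
t = -46558843/3771 (t = -4 + ((-12342 + 24320/3771) - 7) = -4 + (-46517362/3771 - 7) = -4 - 46543759/3771 = -46558843/3771 ≈ -12347.)
t - (5720 + 17225) = -46558843/3771 - (5720 + 17225) = -46558843/3771 - 1*22945 = -46558843/3771 - 22945 = -133084438/3771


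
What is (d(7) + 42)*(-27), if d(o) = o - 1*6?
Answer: -1161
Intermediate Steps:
d(o) = -6 + o (d(o) = o - 6 = -6 + o)
(d(7) + 42)*(-27) = ((-6 + 7) + 42)*(-27) = (1 + 42)*(-27) = 43*(-27) = -1161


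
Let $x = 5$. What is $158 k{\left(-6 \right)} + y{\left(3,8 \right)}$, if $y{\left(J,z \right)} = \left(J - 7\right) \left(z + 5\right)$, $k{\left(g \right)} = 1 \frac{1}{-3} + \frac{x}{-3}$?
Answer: $-368$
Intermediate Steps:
$k{\left(g \right)} = -2$ ($k{\left(g \right)} = 1 \frac{1}{-3} + \frac{5}{-3} = 1 \left(- \frac{1}{3}\right) + 5 \left(- \frac{1}{3}\right) = - \frac{1}{3} - \frac{5}{3} = -2$)
$y{\left(J,z \right)} = \left(-7 + J\right) \left(5 + z\right)$
$158 k{\left(-6 \right)} + y{\left(3,8 \right)} = 158 \left(-2\right) + \left(-35 - 56 + 5 \cdot 3 + 3 \cdot 8\right) = -316 + \left(-35 - 56 + 15 + 24\right) = -316 - 52 = -368$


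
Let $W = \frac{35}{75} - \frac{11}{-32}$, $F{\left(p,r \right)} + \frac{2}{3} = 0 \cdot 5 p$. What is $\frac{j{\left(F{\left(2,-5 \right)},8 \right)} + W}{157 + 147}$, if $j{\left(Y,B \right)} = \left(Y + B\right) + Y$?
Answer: $\frac{3589}{145920} \approx 0.024596$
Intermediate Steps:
$F{\left(p,r \right)} = - \frac{2}{3}$ ($F{\left(p,r \right)} = - \frac{2}{3} + 0 \cdot 5 p = - \frac{2}{3} + 0 p = - \frac{2}{3} + 0 = - \frac{2}{3}$)
$j{\left(Y,B \right)} = B + 2 Y$ ($j{\left(Y,B \right)} = \left(B + Y\right) + Y = B + 2 Y$)
$W = \frac{389}{480}$ ($W = 35 \cdot \frac{1}{75} - - \frac{11}{32} = \frac{7}{15} + \frac{11}{32} = \frac{389}{480} \approx 0.81042$)
$\frac{j{\left(F{\left(2,-5 \right)},8 \right)} + W}{157 + 147} = \frac{\left(8 + 2 \left(- \frac{2}{3}\right)\right) + \frac{389}{480}}{157 + 147} = \frac{\left(8 - \frac{4}{3}\right) + \frac{389}{480}}{304} = \left(\frac{20}{3} + \frac{389}{480}\right) \frac{1}{304} = \frac{3589}{480} \cdot \frac{1}{304} = \frac{3589}{145920}$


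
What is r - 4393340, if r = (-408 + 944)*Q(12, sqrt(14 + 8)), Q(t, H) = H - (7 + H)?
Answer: -4397092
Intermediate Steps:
Q(t, H) = -7 (Q(t, H) = H + (-7 - H) = -7)
r = -3752 (r = (-408 + 944)*(-7) = 536*(-7) = -3752)
r - 4393340 = -3752 - 4393340 = -4397092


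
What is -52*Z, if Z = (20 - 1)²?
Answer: -18772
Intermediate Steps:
Z = 361 (Z = 19² = 361)
-52*Z = -52*361 = -18772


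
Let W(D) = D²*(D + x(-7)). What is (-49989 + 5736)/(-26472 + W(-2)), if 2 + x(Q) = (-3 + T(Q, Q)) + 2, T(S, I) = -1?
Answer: 4917/2944 ≈ 1.6702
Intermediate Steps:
x(Q) = -4 (x(Q) = -2 + ((-3 - 1) + 2) = -2 + (-4 + 2) = -2 - 2 = -4)
W(D) = D²*(-4 + D) (W(D) = D²*(D - 4) = D²*(-4 + D))
(-49989 + 5736)/(-26472 + W(-2)) = (-49989 + 5736)/(-26472 + (-2)²*(-4 - 2)) = -44253/(-26472 + 4*(-6)) = -44253/(-26472 - 24) = -44253/(-26496) = -44253*(-1/26496) = 4917/2944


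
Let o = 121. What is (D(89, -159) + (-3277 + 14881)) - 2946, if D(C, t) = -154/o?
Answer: 95224/11 ≈ 8656.7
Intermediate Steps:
D(C, t) = -14/11 (D(C, t) = -154/121 = -154*1/121 = -14/11)
(D(89, -159) + (-3277 + 14881)) - 2946 = (-14/11 + (-3277 + 14881)) - 2946 = (-14/11 + 11604) - 2946 = 127630/11 - 2946 = 95224/11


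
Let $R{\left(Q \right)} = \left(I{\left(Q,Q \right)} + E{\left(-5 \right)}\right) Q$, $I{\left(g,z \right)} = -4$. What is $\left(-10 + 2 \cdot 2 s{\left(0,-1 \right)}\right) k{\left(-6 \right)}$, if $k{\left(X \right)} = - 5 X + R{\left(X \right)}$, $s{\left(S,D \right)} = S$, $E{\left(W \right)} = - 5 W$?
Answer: $960$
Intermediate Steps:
$R{\left(Q \right)} = 21 Q$ ($R{\left(Q \right)} = \left(-4 - -25\right) Q = \left(-4 + 25\right) Q = 21 Q$)
$k{\left(X \right)} = 16 X$ ($k{\left(X \right)} = - 5 X + 21 X = 16 X$)
$\left(-10 + 2 \cdot 2 s{\left(0,-1 \right)}\right) k{\left(-6 \right)} = \left(-10 + 2 \cdot 2 \cdot 0\right) 16 \left(-6\right) = \left(-10 + 4 \cdot 0\right) \left(-96\right) = \left(-10 + 0\right) \left(-96\right) = \left(-10\right) \left(-96\right) = 960$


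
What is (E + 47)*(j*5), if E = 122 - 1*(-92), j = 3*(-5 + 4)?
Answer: -3915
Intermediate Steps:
j = -3 (j = 3*(-1) = -3)
E = 214 (E = 122 + 92 = 214)
(E + 47)*(j*5) = (214 + 47)*(-3*5) = 261*(-15) = -3915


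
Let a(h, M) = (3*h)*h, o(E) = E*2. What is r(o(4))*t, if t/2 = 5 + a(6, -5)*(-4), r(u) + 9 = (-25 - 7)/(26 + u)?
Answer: 144326/17 ≈ 8489.8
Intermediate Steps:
o(E) = 2*E
r(u) = -9 - 32/(26 + u) (r(u) = -9 + (-25 - 7)/(26 + u) = -9 - 32/(26 + u))
a(h, M) = 3*h**2
t = -854 (t = 2*(5 + (3*6**2)*(-4)) = 2*(5 + (3*36)*(-4)) = 2*(5 + 108*(-4)) = 2*(5 - 432) = 2*(-427) = -854)
r(o(4))*t = ((-266 - 18*4)/(26 + 2*4))*(-854) = ((-266 - 9*8)/(26 + 8))*(-854) = ((-266 - 72)/34)*(-854) = ((1/34)*(-338))*(-854) = -169/17*(-854) = 144326/17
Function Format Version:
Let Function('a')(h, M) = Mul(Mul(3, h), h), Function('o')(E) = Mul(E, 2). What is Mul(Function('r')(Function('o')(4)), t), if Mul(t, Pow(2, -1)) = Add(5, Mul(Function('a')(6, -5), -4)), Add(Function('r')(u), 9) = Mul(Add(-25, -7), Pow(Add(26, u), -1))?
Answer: Rational(144326, 17) ≈ 8489.8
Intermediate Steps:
Function('o')(E) = Mul(2, E)
Function('r')(u) = Add(-9, Mul(-32, Pow(Add(26, u), -1))) (Function('r')(u) = Add(-9, Mul(Add(-25, -7), Pow(Add(26, u), -1))) = Add(-9, Mul(-32, Pow(Add(26, u), -1))))
Function('a')(h, M) = Mul(3, Pow(h, 2))
t = -854 (t = Mul(2, Add(5, Mul(Mul(3, Pow(6, 2)), -4))) = Mul(2, Add(5, Mul(Mul(3, 36), -4))) = Mul(2, Add(5, Mul(108, -4))) = Mul(2, Add(5, -432)) = Mul(2, -427) = -854)
Mul(Function('r')(Function('o')(4)), t) = Mul(Mul(Pow(Add(26, Mul(2, 4)), -1), Add(-266, Mul(-9, Mul(2, 4)))), -854) = Mul(Mul(Pow(Add(26, 8), -1), Add(-266, Mul(-9, 8))), -854) = Mul(Mul(Pow(34, -1), Add(-266, -72)), -854) = Mul(Mul(Rational(1, 34), -338), -854) = Mul(Rational(-169, 17), -854) = Rational(144326, 17)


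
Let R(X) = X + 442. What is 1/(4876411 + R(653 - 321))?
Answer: 1/4877185 ≈ 2.0504e-7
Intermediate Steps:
R(X) = 442 + X
1/(4876411 + R(653 - 321)) = 1/(4876411 + (442 + (653 - 321))) = 1/(4876411 + (442 + 332)) = 1/(4876411 + 774) = 1/4877185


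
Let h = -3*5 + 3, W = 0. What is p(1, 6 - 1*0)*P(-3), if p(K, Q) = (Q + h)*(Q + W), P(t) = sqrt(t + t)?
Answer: -36*I*sqrt(6) ≈ -88.182*I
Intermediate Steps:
P(t) = sqrt(2)*sqrt(t) (P(t) = sqrt(2*t) = sqrt(2)*sqrt(t))
h = -12 (h = -15 + 3 = -12)
p(K, Q) = Q*(-12 + Q) (p(K, Q) = (Q - 12)*(Q + 0) = (-12 + Q)*Q = Q*(-12 + Q))
p(1, 6 - 1*0)*P(-3) = ((6 - 1*0)*(-12 + (6 - 1*0)))*(sqrt(2)*sqrt(-3)) = ((6 + 0)*(-12 + (6 + 0)))*(sqrt(2)*(I*sqrt(3))) = (6*(-12 + 6))*(I*sqrt(6)) = (6*(-6))*(I*sqrt(6)) = -36*I*sqrt(6)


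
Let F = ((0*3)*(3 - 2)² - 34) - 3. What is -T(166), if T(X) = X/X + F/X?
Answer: -129/166 ≈ -0.77711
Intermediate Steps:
F = -37 (F = (0*1² - 34) - 3 = (0*1 - 34) - 3 = (0 - 34) - 3 = -34 - 3 = -37)
T(X) = 1 - 37/X (T(X) = X/X - 37/X = 1 - 37/X)
-T(166) = -(-37 + 166)/166 = -129/166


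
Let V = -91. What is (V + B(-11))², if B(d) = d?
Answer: 10404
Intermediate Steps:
(V + B(-11))² = (-91 - 11)² = (-102)² = 10404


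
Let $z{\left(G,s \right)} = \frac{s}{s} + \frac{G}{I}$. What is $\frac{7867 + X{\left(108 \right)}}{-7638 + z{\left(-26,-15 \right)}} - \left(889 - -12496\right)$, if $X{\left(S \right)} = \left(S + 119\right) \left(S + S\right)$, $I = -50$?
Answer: $- \frac{2556779595}{190912} \approx -13392.0$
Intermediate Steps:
$X{\left(S \right)} = 2 S \left(119 + S\right)$ ($X{\left(S \right)} = \left(119 + S\right) 2 S = 2 S \left(119 + S\right)$)
$z{\left(G,s \right)} = 1 - \frac{G}{50}$ ($z{\left(G,s \right)} = \frac{s}{s} + \frac{G}{-50} = 1 + G \left(- \frac{1}{50}\right) = 1 - \frac{G}{50}$)
$\frac{7867 + X{\left(108 \right)}}{-7638 + z{\left(-26,-15 \right)}} - \left(889 - -12496\right) = \frac{7867 + 2 \cdot 108 \left(119 + 108\right)}{-7638 + \left(1 - - \frac{13}{25}\right)} - \left(889 - -12496\right) = \frac{7867 + 2 \cdot 108 \cdot 227}{-7638 + \left(1 + \frac{13}{25}\right)} - \left(889 + 12496\right) = \frac{7867 + 49032}{-7638 + \frac{38}{25}} - 13385 = \frac{56899}{- \frac{190912}{25}} - 13385 = 56899 \left(- \frac{25}{190912}\right) - 13385 = - \frac{1422475}{190912} - 13385 = - \frac{2556779595}{190912}$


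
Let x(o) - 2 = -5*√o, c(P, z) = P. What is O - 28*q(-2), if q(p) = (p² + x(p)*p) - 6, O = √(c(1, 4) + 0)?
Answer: 169 - 280*I*√2 ≈ 169.0 - 395.98*I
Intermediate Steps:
x(o) = 2 - 5*√o
O = 1 (O = √(1 + 0) = √1 = 1)
q(p) = -6 + p² + p*(2 - 5*√p) (q(p) = (p² + (2 - 5*√p)*p) - 6 = (p² + p*(2 - 5*√p)) - 6 = -6 + p² + p*(2 - 5*√p))
O - 28*q(-2) = 1 - 28*(-6 + (-2)² - 1*(-2)*(-2 + 5*√(-2))) = 1 - 28*(-6 + 4 - 1*(-2)*(-2 + 5*(I*√2))) = 1 - 28*(-6 + 4 - 1*(-2)*(-2 + 5*I*√2)) = 1 - 28*(-6 + 4 + (-4 + 10*I*√2)) = 1 - 28*(-6 + 10*I*√2) = 1 + (168 - 280*I*√2) = 169 - 280*I*√2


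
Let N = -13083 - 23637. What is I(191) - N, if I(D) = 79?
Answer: 36799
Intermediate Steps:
N = -36720
I(191) - N = 79 - 1*(-36720) = 79 + 36720 = 36799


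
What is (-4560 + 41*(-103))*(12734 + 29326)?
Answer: -369412980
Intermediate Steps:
(-4560 + 41*(-103))*(12734 + 29326) = (-4560 - 4223)*42060 = -8783*42060 = -369412980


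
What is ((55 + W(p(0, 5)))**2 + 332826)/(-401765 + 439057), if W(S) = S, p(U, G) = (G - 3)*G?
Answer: 337051/37292 ≈ 9.0382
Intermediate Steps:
p(U, G) = G*(-3 + G) (p(U, G) = (-3 + G)*G = G*(-3 + G))
((55 + W(p(0, 5)))**2 + 332826)/(-401765 + 439057) = ((55 + 5*(-3 + 5))**2 + 332826)/(-401765 + 439057) = ((55 + 5*2)**2 + 332826)/37292 = ((55 + 10)**2 + 332826)*(1/37292) = (65**2 + 332826)*(1/37292) = (4225 + 332826)*(1/37292) = 337051*(1/37292) = 337051/37292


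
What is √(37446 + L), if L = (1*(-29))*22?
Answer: 2*√9202 ≈ 191.85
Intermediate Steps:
L = -638 (L = -29*22 = -638)
√(37446 + L) = √(37446 - 638) = √36808 = 2*√9202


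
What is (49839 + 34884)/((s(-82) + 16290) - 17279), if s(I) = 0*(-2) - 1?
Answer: -28241/330 ≈ -85.579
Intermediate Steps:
s(I) = -1 (s(I) = 0 - 1 = -1)
(49839 + 34884)/((s(-82) + 16290) - 17279) = (49839 + 34884)/((-1 + 16290) - 17279) = 84723/(16289 - 17279) = 84723/(-990) = 84723*(-1/990) = -28241/330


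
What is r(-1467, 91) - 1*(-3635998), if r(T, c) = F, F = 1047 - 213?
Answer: 3636832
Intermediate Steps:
F = 834
r(T, c) = 834
r(-1467, 91) - 1*(-3635998) = 834 - 1*(-3635998) = 834 + 3635998 = 3636832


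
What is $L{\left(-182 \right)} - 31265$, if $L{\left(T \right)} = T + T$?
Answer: $-31629$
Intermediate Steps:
$L{\left(T \right)} = 2 T$
$L{\left(-182 \right)} - 31265 = 2 \left(-182\right) - 31265 = -364 - 31265 = -31629$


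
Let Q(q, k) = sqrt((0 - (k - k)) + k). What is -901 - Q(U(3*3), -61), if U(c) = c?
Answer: -901 - I*sqrt(61) ≈ -901.0 - 7.8102*I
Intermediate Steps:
Q(q, k) = sqrt(k) (Q(q, k) = sqrt((0 - 1*0) + k) = sqrt((0 + 0) + k) = sqrt(0 + k) = sqrt(k))
-901 - Q(U(3*3), -61) = -901 - sqrt(-61) = -901 - I*sqrt(61)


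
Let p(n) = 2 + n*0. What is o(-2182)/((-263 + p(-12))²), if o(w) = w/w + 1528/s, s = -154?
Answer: -229/1748439 ≈ -0.00013097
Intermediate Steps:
p(n) = 2 (p(n) = 2 + 0 = 2)
o(w) = -687/77 (o(w) = w/w + 1528/(-154) = 1 + 1528*(-1/154) = 1 - 764/77 = -687/77)
o(-2182)/((-263 + p(-12))²) = -687/(77*(-263 + 2)²) = -687/(77*((-261)²)) = -687/77/68121 = -687/77*1/68121 = -229/1748439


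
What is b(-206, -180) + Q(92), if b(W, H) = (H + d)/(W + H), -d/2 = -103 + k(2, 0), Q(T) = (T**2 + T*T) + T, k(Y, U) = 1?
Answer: 3284848/193 ≈ 17020.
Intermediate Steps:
Q(T) = T + 2*T**2 (Q(T) = (T**2 + T**2) + T = 2*T**2 + T = T + 2*T**2)
d = 204 (d = -2*(-103 + 1) = -2*(-102) = 204)
b(W, H) = (204 + H)/(H + W) (b(W, H) = (H + 204)/(W + H) = (204 + H)/(H + W))
b(-206, -180) + Q(92) = (204 - 180)/(-180 - 206) + 92*(1 + 2*92) = 24/(-386) + 92*(1 + 184) = -1/386*24 + 92*185 = -12/193 + 17020 = 3284848/193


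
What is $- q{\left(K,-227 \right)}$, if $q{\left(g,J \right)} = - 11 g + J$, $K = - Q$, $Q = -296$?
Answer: $3483$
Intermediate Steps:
$K = 296$ ($K = \left(-1\right) \left(-296\right) = 296$)
$q{\left(g,J \right)} = J - 11 g$
$- q{\left(K,-227 \right)} = - (-227 - 3256) = \left(-1\right) \left(-3483\right) = 3483$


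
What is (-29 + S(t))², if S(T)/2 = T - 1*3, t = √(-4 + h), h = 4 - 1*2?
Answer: 1217 - 140*I*√2 ≈ 1217.0 - 197.99*I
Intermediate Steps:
h = 2 (h = 4 - 2 = 2)
t = I*√2 (t = √(-4 + 2) = √(-2) = I*√2 ≈ 1.4142*I)
S(T) = -6 + 2*T (S(T) = 2*(T - 1*3) = 2*(T - 3) = 2*(-3 + T) = -6 + 2*T)
(-29 + S(t))² = (-29 + (-6 + 2*(I*√2)))² = (-29 + (-6 + 2*I*√2))² = (-35 + 2*I*√2)²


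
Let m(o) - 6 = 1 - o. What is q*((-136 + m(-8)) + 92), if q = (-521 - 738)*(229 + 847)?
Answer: 39285836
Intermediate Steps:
m(o) = 7 - o (m(o) = 6 + (1 - o) = 7 - o)
q = -1354684 (q = -1259*1076 = -1354684)
q*((-136 + m(-8)) + 92) = -1354684*((-136 + (7 - 1*(-8))) + 92) = -1354684*((-136 + (7 + 8)) + 92) = -1354684*((-136 + 15) + 92) = -1354684*(-121 + 92) = -1354684*(-29) = 39285836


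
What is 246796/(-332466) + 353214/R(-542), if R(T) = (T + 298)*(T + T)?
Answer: 13038772727/21983981784 ≈ 0.59310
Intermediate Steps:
R(T) = 2*T*(298 + T) (R(T) = (298 + T)*(2*T) = 2*T*(298 + T))
246796/(-332466) + 353214/R(-542) = 246796/(-332466) + 353214/((2*(-542)*(298 - 542))) = 246796*(-1/332466) + 353214/((2*(-542)*(-244))) = -123398/166233 + 353214/264496 = -123398/166233 + 353214*(1/264496) = -123398/166233 + 176607/132248 = 13038772727/21983981784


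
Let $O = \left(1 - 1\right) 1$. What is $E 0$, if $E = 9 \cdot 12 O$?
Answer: $0$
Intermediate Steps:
$O = 0$ ($O = 0 \cdot 1 = 0$)
$E = 0$ ($E = 9 \cdot 12 \cdot 0 = 108 \cdot 0 = 0$)
$E 0 = 0 \cdot 0 = 0$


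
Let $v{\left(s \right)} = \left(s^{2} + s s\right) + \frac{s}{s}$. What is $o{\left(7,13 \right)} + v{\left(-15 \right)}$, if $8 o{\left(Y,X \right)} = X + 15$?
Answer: $\frac{909}{2} \approx 454.5$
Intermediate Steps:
$o{\left(Y,X \right)} = \frac{15}{8} + \frac{X}{8}$ ($o{\left(Y,X \right)} = \frac{X + 15}{8} = \frac{15 + X}{8} = \frac{15}{8} + \frac{X}{8}$)
$v{\left(s \right)} = 1 + 2 s^{2}$ ($v{\left(s \right)} = \left(s^{2} + s^{2}\right) + 1 = 2 s^{2} + 1 = 1 + 2 s^{2}$)
$o{\left(7,13 \right)} + v{\left(-15 \right)} = \left(\frac{15}{8} + \frac{1}{8} \cdot 13\right) + \left(1 + 2 \left(-15\right)^{2}\right) = \left(\frac{15}{8} + \frac{13}{8}\right) + \left(1 + 2 \cdot 225\right) = \frac{7}{2} + \left(1 + 450\right) = \frac{7}{2} + 451 = \frac{909}{2}$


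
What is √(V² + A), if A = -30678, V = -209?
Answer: √13003 ≈ 114.03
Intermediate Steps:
√(V² + A) = √((-209)² - 30678) = √(43681 - 30678) = √13003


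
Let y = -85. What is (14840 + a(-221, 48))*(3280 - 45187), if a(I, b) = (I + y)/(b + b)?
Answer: -9948260823/16 ≈ -6.2177e+8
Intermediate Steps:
a(I, b) = (-85 + I)/(2*b) (a(I, b) = (I - 85)/(b + b) = (-85 + I)/((2*b)) = (-85 + I)*(1/(2*b)) = (-85 + I)/(2*b))
(14840 + a(-221, 48))*(3280 - 45187) = (14840 + (½)*(-85 - 221)/48)*(3280 - 45187) = (14840 + (½)*(1/48)*(-306))*(-41907) = (14840 - 51/16)*(-41907) = (237389/16)*(-41907) = -9948260823/16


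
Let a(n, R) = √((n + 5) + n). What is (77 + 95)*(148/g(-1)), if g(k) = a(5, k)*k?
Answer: -25456*√15/15 ≈ -6572.7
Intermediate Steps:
a(n, R) = √(5 + 2*n) (a(n, R) = √((5 + n) + n) = √(5 + 2*n))
g(k) = k*√15 (g(k) = √(5 + 2*5)*k = √(5 + 10)*k = √15*k = k*√15)
(77 + 95)*(148/g(-1)) = (77 + 95)*(148/((-√15))) = 172*(148*(-√15/15)) = 172*(-148*√15/15) = -25456*√15/15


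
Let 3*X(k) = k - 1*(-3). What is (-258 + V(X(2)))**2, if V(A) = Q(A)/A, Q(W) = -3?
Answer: 1687401/25 ≈ 67496.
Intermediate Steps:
X(k) = 1 + k/3 (X(k) = (k - 1*(-3))/3 = (k + 3)/3 = (3 + k)/3 = 1 + k/3)
V(A) = -3/A
(-258 + V(X(2)))**2 = (-258 - 3/(1 + (1/3)*2))**2 = (-258 - 3/(1 + 2/3))**2 = (-258 - 3/5/3)**2 = (-258 - 3*3/5)**2 = (-258 - 9/5)**2 = (-1299/5)**2 = 1687401/25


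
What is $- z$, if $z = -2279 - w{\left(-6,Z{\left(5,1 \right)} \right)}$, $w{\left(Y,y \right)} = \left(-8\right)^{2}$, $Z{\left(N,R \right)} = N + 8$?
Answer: $2343$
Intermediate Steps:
$Z{\left(N,R \right)} = 8 + N$
$w{\left(Y,y \right)} = 64$
$z = -2343$ ($z = -2279 - 64 = -2343$)
$- z = \left(-1\right) \left(-2343\right) = 2343$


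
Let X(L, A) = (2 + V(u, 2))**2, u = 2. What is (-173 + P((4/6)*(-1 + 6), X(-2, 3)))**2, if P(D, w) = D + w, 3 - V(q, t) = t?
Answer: 232324/9 ≈ 25814.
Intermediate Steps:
V(q, t) = 3 - t
X(L, A) = 9 (X(L, A) = (2 + (3 - 1*2))**2 = (2 + (3 - 2))**2 = (2 + 1)**2 = 3**2 = 9)
(-173 + P((4/6)*(-1 + 6), X(-2, 3)))**2 = (-173 + ((4/6)*(-1 + 6) + 9))**2 = (-173 + ((4*(1/6))*5 + 9))**2 = (-173 + ((2/3)*5 + 9))**2 = (-173 + (10/3 + 9))**2 = (-173 + 37/3)**2 = (-482/3)**2 = 232324/9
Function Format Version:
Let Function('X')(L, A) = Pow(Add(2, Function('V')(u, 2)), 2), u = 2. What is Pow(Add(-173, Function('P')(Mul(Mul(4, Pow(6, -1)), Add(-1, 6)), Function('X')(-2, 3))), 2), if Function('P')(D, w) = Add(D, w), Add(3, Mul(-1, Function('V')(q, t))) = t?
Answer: Rational(232324, 9) ≈ 25814.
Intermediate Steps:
Function('V')(q, t) = Add(3, Mul(-1, t))
Function('X')(L, A) = 9 (Function('X')(L, A) = Pow(Add(2, Add(3, Mul(-1, 2))), 2) = Pow(Add(2, Add(3, -2)), 2) = Pow(Add(2, 1), 2) = Pow(3, 2) = 9)
Pow(Add(-173, Function('P')(Mul(Mul(4, Pow(6, -1)), Add(-1, 6)), Function('X')(-2, 3))), 2) = Pow(Add(-173, Add(Mul(Mul(4, Pow(6, -1)), Add(-1, 6)), 9)), 2) = Pow(Add(-173, Add(Mul(Mul(4, Rational(1, 6)), 5), 9)), 2) = Pow(Add(-173, Add(Mul(Rational(2, 3), 5), 9)), 2) = Pow(Add(-173, Add(Rational(10, 3), 9)), 2) = Pow(Add(-173, Rational(37, 3)), 2) = Pow(Rational(-482, 3), 2) = Rational(232324, 9)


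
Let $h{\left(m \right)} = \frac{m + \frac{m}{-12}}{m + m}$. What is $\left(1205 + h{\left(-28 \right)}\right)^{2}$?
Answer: $\frac{837002761}{576} \approx 1.4531 \cdot 10^{6}$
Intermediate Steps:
$h{\left(m \right)} = \frac{11}{24}$ ($h{\left(m \right)} = \frac{m + m \left(- \frac{1}{12}\right)}{2 m} = \left(m - \frac{m}{12}\right) \frac{1}{2 m} = \frac{11 m}{12} \frac{1}{2 m} = \frac{11}{24}$)
$\left(1205 + h{\left(-28 \right)}\right)^{2} = \left(1205 + \frac{11}{24}\right)^{2} = \left(\frac{28931}{24}\right)^{2} = \frac{837002761}{576}$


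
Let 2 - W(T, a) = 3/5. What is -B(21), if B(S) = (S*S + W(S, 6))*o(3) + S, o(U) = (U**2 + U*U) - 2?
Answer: -35497/5 ≈ -7099.4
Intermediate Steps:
W(T, a) = 7/5 (W(T, a) = 2 - 3/5 = 7/5)
o(U) = -2 + 2*U**2 (o(U) = (U**2 + U**2) - 2 = 2*U**2 - 2 = -2 + 2*U**2)
B(S) = 112/5 + S + 16*S**2 (B(S) = (S*S + 7/5)*(-2 + 2*3**2) + S = (S**2 + 7/5)*(-2 + 2*9) + S = (7/5 + S**2)*(-2 + 18) + S = (7/5 + S**2)*16 + S = (112/5 + 16*S**2) + S = 112/5 + S + 16*S**2)
-B(21) = -(112/5 + 21 + 16*21**2) = -(112/5 + 21 + 16*441) = -(112/5 + 21 + 7056) = -1*35497/5 = -35497/5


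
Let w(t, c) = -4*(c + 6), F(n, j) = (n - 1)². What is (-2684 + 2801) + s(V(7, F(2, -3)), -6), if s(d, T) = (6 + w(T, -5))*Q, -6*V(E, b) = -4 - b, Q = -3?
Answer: 111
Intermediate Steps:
F(n, j) = (-1 + n)²
w(t, c) = -24 - 4*c (w(t, c) = -4*(6 + c) = -24 - 4*c)
V(E, b) = ⅔ + b/6 (V(E, b) = -(-4 - b)/6 = ⅔ + b/6)
s(d, T) = -6 (s(d, T) = (6 + (-24 - 4*(-5)))*(-3) = (6 + (-24 + 20))*(-3) = (6 - 4)*(-3) = 2*(-3) = -6)
(-2684 + 2801) + s(V(7, F(2, -3)), -6) = (-2684 + 2801) - 6 = 117 - 6 = 111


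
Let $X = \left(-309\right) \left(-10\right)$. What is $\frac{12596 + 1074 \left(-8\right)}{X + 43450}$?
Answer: $\frac{77}{895} \approx 0.086033$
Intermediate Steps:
$X = 3090$
$\frac{12596 + 1074 \left(-8\right)}{X + 43450} = \frac{12596 + 1074 \left(-8\right)}{3090 + 43450} = \frac{12596 - 8592}{46540} = 4004 \cdot \frac{1}{46540} = \frac{77}{895}$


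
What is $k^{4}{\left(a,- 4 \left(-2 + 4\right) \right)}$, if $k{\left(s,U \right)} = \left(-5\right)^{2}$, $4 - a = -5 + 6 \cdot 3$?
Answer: $390625$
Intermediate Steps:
$a = -9$ ($a = 4 - \left(-5 + 6 \cdot 3\right) = 4 - \left(-5 + 18\right) = 4 - 13 = -9$)
$k{\left(s,U \right)} = 25$
$k^{4}{\left(a,- 4 \left(-2 + 4\right) \right)} = 25^{4} = 390625$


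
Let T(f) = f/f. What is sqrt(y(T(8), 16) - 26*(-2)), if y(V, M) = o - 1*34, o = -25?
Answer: I*sqrt(7) ≈ 2.6458*I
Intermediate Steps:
T(f) = 1
y(V, M) = -59 (y(V, M) = -25 - 1*34 = -25 - 34 = -59)
sqrt(y(T(8), 16) - 26*(-2)) = sqrt(-59 - 26*(-2)) = sqrt(-59 + 52) = sqrt(-7) = I*sqrt(7)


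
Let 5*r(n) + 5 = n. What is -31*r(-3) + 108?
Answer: 788/5 ≈ 157.60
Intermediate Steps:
r(n) = -1 + n/5
-31*r(-3) + 108 = -31*(-1 + (⅕)*(-3)) + 108 = -31*(-1 - ⅗) + 108 = -31*(-8/5) + 108 = 248/5 + 108 = 788/5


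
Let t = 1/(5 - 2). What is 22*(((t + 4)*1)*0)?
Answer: 0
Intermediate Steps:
t = 1/3 ≈ 0.33333
22*(((t + 4)*1)*0) = 22*(((1/3 + 4)*1)*0) = 22*(((13/3)*1)*0) = 22*((13/3)*0) = 22*0 = 0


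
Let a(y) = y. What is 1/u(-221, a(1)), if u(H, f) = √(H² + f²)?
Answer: √48842/48842 ≈ 0.0045248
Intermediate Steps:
1/u(-221, a(1)) = 1/(√((-221)² + 1²)) = 1/(√(48841 + 1)) = 1/(√48842) = √48842/48842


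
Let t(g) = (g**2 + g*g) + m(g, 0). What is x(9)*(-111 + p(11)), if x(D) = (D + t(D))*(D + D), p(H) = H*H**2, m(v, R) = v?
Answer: 3952800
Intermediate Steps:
t(g) = g + 2*g**2 (t(g) = (g**2 + g*g) + g = (g**2 + g**2) + g = 2*g**2 + g = g + 2*g**2)
p(H) = H**3
x(D) = 2*D*(D + D*(1 + 2*D)) (x(D) = (D + D*(1 + 2*D))*(D + D) = (D + D*(1 + 2*D))*(2*D) = 2*D*(D + D*(1 + 2*D)))
x(9)*(-111 + p(11)) = (4*9**2*(1 + 9))*(-111 + 11**3) = (4*81*10)*(-111 + 1331) = 3240*1220 = 3952800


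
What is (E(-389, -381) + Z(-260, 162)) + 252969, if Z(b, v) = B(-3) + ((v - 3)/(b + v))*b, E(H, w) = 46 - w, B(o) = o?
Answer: 12436927/49 ≈ 2.5381e+5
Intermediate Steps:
Z(b, v) = -3 + b*(-3 + v)/(b + v) (Z(b, v) = -3 + ((v - 3)/(b + v))*b = -3 + ((-3 + v)/(b + v))*b = -3 + b*(-3 + v)/(b + v))
(E(-389, -381) + Z(-260, 162)) + 252969 = ((46 - 1*(-381)) + (-6*(-260) - 3*162 - 260*162)/(-260 + 162)) + 252969 = ((46 + 381) + (1560 - 486 - 42120)/(-98)) + 252969 = (427 - 1/98*(-41046)) + 252969 = (427 + 20523/49) + 252969 = 41446/49 + 252969 = 12436927/49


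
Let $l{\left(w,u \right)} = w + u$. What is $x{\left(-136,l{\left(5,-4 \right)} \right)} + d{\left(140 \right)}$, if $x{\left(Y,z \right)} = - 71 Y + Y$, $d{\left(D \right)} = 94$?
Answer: $9614$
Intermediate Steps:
$l{\left(w,u \right)} = u + w$
$x{\left(Y,z \right)} = - 70 Y$
$x{\left(-136,l{\left(5,-4 \right)} \right)} + d{\left(140 \right)} = \left(-70\right) \left(-136\right) + 94 = 9520 + 94 = 9614$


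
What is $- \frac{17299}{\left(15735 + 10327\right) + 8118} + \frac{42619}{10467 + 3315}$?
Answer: $\frac{609151301}{235534380} \approx 2.5863$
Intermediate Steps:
$- \frac{17299}{\left(15735 + 10327\right) + 8118} + \frac{42619}{10467 + 3315} = - \frac{17299}{26062 + 8118} + \frac{42619}{13782} = - \frac{17299}{34180} + 42619 \cdot \frac{1}{13782} = \left(-17299\right) \frac{1}{34180} + \frac{42619}{13782} = - \frac{17299}{34180} + \frac{42619}{13782} = \frac{609151301}{235534380}$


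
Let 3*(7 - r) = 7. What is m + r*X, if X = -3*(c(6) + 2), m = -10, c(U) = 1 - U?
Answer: 32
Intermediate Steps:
r = 14/3 (r = 7 - ⅓*7 = 7 - 7/3 = 14/3 ≈ 4.6667)
X = 9 (X = -3*((1 - 1*6) + 2) = -3*((1 - 6) + 2) = -3*(-5 + 2) = -3*(-3) = 9)
m + r*X = -10 + (14/3)*9 = -10 + 42 = 32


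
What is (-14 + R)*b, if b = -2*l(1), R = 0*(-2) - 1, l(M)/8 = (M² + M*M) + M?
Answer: 720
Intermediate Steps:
l(M) = 8*M + 16*M² (l(M) = 8*((M² + M*M) + M) = 8*((M² + M²) + M) = 8*(2*M² + M) = 8*(M + 2*M²) = 8*M + 16*M²)
R = -1 (R = 0 - 1 = -1)
b = -48 (b = -16*(1 + 2*1) = -16*(1 + 2) = -16*3 = -2*24 = -48)
(-14 + R)*b = (-14 - 1)*(-48) = -15*(-48) = 720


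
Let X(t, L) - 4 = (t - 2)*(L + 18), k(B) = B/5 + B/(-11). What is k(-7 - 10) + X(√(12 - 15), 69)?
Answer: -9452/55 + 87*I*√3 ≈ -171.85 + 150.69*I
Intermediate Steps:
k(B) = 6*B/55 (k(B) = B*(⅕) + B*(-1/11) = B/5 - B/11 = 6*B/55)
X(t, L) = 4 + (-2 + t)*(18 + L) (X(t, L) = 4 + (t - 2)*(L + 18) = 4 + (-2 + t)*(18 + L))
k(-7 - 10) + X(√(12 - 15), 69) = 6*(-7 - 10)/55 + (-32 - 2*69 + 18*√(12 - 15) + 69*√(12 - 15)) = (6/55)*(-17) + (-32 - 138 + 18*√(-3) + 69*√(-3)) = -102/55 + (-32 - 138 + 18*(I*√3) + 69*(I*√3)) = -102/55 + (-32 - 138 + 18*I*√3 + 69*I*√3) = -102/55 + (-170 + 87*I*√3) = -9452/55 + 87*I*√3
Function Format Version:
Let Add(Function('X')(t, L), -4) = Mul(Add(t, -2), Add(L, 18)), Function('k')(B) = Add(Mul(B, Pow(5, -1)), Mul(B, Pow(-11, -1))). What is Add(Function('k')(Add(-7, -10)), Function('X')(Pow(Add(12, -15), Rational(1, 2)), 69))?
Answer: Add(Rational(-9452, 55), Mul(87, I, Pow(3, Rational(1, 2)))) ≈ Add(-171.85, Mul(150.69, I))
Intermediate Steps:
Function('k')(B) = Mul(Rational(6, 55), B) (Function('k')(B) = Add(Mul(B, Rational(1, 5)), Mul(B, Rational(-1, 11))) = Add(Mul(Rational(1, 5), B), Mul(Rational(-1, 11), B)) = Mul(Rational(6, 55), B))
Function('X')(t, L) = Add(4, Mul(Add(-2, t), Add(18, L))) (Function('X')(t, L) = Add(4, Mul(Add(t, -2), Add(L, 18))) = Add(4, Mul(Add(-2, t), Add(18, L))))
Add(Function('k')(Add(-7, -10)), Function('X')(Pow(Add(12, -15), Rational(1, 2)), 69)) = Add(Mul(Rational(6, 55), Add(-7, -10)), Add(-32, Mul(-2, 69), Mul(18, Pow(Add(12, -15), Rational(1, 2))), Mul(69, Pow(Add(12, -15), Rational(1, 2))))) = Add(Mul(Rational(6, 55), -17), Add(-32, -138, Mul(18, Pow(-3, Rational(1, 2))), Mul(69, Pow(-3, Rational(1, 2))))) = Add(Rational(-102, 55), Add(-32, -138, Mul(18, Mul(I, Pow(3, Rational(1, 2)))), Mul(69, Mul(I, Pow(3, Rational(1, 2)))))) = Add(Rational(-102, 55), Add(-32, -138, Mul(18, I, Pow(3, Rational(1, 2))), Mul(69, I, Pow(3, Rational(1, 2))))) = Add(Rational(-102, 55), Add(-170, Mul(87, I, Pow(3, Rational(1, 2))))) = Add(Rational(-9452, 55), Mul(87, I, Pow(3, Rational(1, 2))))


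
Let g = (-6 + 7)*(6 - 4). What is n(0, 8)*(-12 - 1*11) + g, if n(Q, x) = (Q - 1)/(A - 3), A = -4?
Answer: -9/7 ≈ -1.2857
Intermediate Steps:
n(Q, x) = ⅐ - Q/7 (n(Q, x) = (Q - 1)/(-4 - 3) = (-1 + Q)/(-7) = (-1 + Q)*(-⅐) = ⅐ - Q/7)
g = 2 (g = 1*2 = 2)
n(0, 8)*(-12 - 1*11) + g = (⅐ - ⅐*0)*(-12 - 1*11) + 2 = (⅐ + 0)*(-12 - 11) + 2 = (⅐)*(-23) + 2 = -23/7 + 2 = -9/7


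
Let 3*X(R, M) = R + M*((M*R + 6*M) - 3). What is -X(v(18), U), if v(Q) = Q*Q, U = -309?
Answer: -10503327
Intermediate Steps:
v(Q) = Q**2
X(R, M) = R/3 + M*(-3 + 6*M + M*R)/3 (X(R, M) = (R + M*((M*R + 6*M) - 3))/3 = (R + M*((6*M + M*R) - 3))/3 = (R + M*(-3 + 6*M + M*R))/3 = R/3 + M*(-3 + 6*M + M*R)/3)
-X(v(18), U) = -(-1*(-309) + 2*(-309)**2 + (1/3)*18**2 + (1/3)*18**2*(-309)**2) = -(309 + 2*95481 + (1/3)*324 + (1/3)*324*95481) = -(309 + 190962 + 108 + 10311948) = -1*10503327 = -10503327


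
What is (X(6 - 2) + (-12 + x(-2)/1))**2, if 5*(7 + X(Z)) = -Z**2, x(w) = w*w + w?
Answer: 10201/25 ≈ 408.04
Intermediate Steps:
x(w) = w + w**2 (x(w) = w**2 + w = w + w**2)
X(Z) = -7 - Z**2/5 (X(Z) = -7 + (-Z**2)/5 = -7 - Z**2/5)
(X(6 - 2) + (-12 + x(-2)/1))**2 = ((-7 - (6 - 2)**2/5) + (-12 - 2*(1 - 2)/1))**2 = ((-7 - 1/5*4**2) + (-12 - 2*(-1)*1))**2 = ((-7 - 1/5*16) + (-12 + 2*1))**2 = ((-7 - 16/5) + (-12 + 2))**2 = (-51/5 - 10)**2 = (-101/5)**2 = 10201/25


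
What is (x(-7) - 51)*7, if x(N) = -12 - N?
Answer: -392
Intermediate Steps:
(x(-7) - 51)*7 = ((-12 - 1*(-7)) - 51)*7 = ((-12 + 7) - 51)*7 = (-5 - 51)*7 = -56*7 = -392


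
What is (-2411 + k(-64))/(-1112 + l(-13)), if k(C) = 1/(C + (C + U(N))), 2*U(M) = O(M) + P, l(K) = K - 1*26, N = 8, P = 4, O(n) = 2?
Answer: 301376/143875 ≈ 2.0947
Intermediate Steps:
l(K) = -26 + K (l(K) = K - 26 = -26 + K)
U(M) = 3 (U(M) = (2 + 4)/2 = (½)*6 = 3)
k(C) = 1/(3 + 2*C) (k(C) = 1/(C + (C + 3)) = 1/(C + (3 + C)) = 1/(3 + 2*C))
(-2411 + k(-64))/(-1112 + l(-13)) = (-2411 + 1/(3 + 2*(-64)))/(-1112 + (-26 - 13)) = (-2411 + 1/(3 - 128))/(-1112 - 39) = (-2411 + 1/(-125))/(-1151) = (-2411 - 1/125)*(-1/1151) = -301376/125*(-1/1151) = 301376/143875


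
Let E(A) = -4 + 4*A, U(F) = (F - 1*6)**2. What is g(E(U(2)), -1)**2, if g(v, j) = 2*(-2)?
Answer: 16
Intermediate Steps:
U(F) = (-6 + F)**2 (U(F) = (F - 6)**2 = (-6 + F)**2)
g(v, j) = -4
g(E(U(2)), -1)**2 = (-4)**2 = 16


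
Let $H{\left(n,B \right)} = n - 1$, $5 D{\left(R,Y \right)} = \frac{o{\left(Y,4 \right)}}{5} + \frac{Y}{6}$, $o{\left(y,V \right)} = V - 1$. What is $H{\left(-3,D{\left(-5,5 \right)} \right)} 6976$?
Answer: $-27904$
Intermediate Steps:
$o{\left(y,V \right)} = -1 + V$
$D{\left(R,Y \right)} = \frac{3}{25} + \frac{Y}{30}$ ($D{\left(R,Y \right)} = \frac{\frac{-1 + 4}{5} + \frac{Y}{6}}{5} = \frac{3 \cdot \frac{1}{5} + Y \frac{1}{6}}{5} = \frac{\frac{3}{5} + \frac{Y}{6}}{5} = \frac{3}{25} + \frac{Y}{30}$)
$H{\left(n,B \right)} = -1 + n$ ($H{\left(n,B \right)} = n - 1 = -1 + n$)
$H{\left(-3,D{\left(-5,5 \right)} \right)} 6976 = \left(-1 - 3\right) 6976 = \left(-4\right) 6976 = -27904$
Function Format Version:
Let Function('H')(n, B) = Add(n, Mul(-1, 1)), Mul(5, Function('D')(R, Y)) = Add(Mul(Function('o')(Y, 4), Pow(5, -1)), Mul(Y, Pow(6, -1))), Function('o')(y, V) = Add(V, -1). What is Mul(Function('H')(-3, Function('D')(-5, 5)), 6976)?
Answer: -27904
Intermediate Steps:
Function('o')(y, V) = Add(-1, V)
Function('D')(R, Y) = Add(Rational(3, 25), Mul(Rational(1, 30), Y)) (Function('D')(R, Y) = Mul(Rational(1, 5), Add(Mul(Add(-1, 4), Pow(5, -1)), Mul(Y, Pow(6, -1)))) = Mul(Rational(1, 5), Add(Mul(3, Rational(1, 5)), Mul(Y, Rational(1, 6)))) = Mul(Rational(1, 5), Add(Rational(3, 5), Mul(Rational(1, 6), Y))) = Add(Rational(3, 25), Mul(Rational(1, 30), Y)))
Function('H')(n, B) = Add(-1, n) (Function('H')(n, B) = Add(n, -1) = Add(-1, n))
Mul(Function('H')(-3, Function('D')(-5, 5)), 6976) = Mul(Add(-1, -3), 6976) = Mul(-4, 6976) = -27904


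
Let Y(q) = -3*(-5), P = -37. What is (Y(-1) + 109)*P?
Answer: -4588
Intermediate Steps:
Y(q) = 15
(Y(-1) + 109)*P = (15 + 109)*(-37) = 124*(-37) = -4588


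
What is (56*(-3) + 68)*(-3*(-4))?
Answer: -1200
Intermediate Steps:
(56*(-3) + 68)*(-3*(-4)) = (-168 + 68)*12 = -100*12 = -1200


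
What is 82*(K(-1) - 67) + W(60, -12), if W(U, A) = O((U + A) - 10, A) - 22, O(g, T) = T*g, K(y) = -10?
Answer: -6792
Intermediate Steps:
W(U, A) = -22 + A*(-10 + A + U) (W(U, A) = A*((U + A) - 10) - 22 = A*((A + U) - 10) - 22 = A*(-10 + A + U) - 22 = -22 + A*(-10 + A + U))
82*(K(-1) - 67) + W(60, -12) = 82*(-10 - 67) + (-22 - 12*(-10 - 12 + 60)) = 82*(-77) + (-22 - 12*38) = -6314 + (-22 - 456) = -6314 - 478 = -6792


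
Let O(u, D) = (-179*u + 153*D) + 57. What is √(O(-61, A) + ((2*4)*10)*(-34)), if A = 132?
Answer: 2*√7113 ≈ 168.68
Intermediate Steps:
O(u, D) = 57 - 179*u + 153*D
√(O(-61, A) + ((2*4)*10)*(-34)) = √((57 - 179*(-61) + 153*132) + ((2*4)*10)*(-34)) = √((57 + 10919 + 20196) + (8*10)*(-34)) = √(31172 + 80*(-34)) = √(31172 - 2720) = √28452 = 2*√7113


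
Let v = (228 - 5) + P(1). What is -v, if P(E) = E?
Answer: -224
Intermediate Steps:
v = 224 (v = (228 - 5) + 1 = 223 + 1 = 224)
-v = -1*224 = -224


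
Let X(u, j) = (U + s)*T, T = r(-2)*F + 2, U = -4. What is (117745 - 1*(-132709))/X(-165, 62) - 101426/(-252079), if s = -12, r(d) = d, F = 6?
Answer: 31575211013/20166320 ≈ 1565.7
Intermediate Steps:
T = -10 (T = -2*6 + 2 = -12 + 2 = -10)
X(u, j) = 160 (X(u, j) = (-4 - 12)*(-10) = -16*(-10) = 160)
(117745 - 1*(-132709))/X(-165, 62) - 101426/(-252079) = (117745 - 1*(-132709))/160 - 101426/(-252079) = (117745 + 132709)*(1/160) - 101426*(-1/252079) = 250454*(1/160) + 101426/252079 = 125227/80 + 101426/252079 = 31575211013/20166320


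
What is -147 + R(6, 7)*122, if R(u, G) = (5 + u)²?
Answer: 14615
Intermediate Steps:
-147 + R(6, 7)*122 = -147 + (5 + 6)²*122 = -147 + 11²*122 = -147 + 121*122 = -147 + 14762 = 14615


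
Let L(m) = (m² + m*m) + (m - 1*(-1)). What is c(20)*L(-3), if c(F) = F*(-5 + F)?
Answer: 4800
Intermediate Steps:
L(m) = 1 + m + 2*m² (L(m) = (m² + m²) + (m + 1) = 2*m² + (1 + m) = 1 + m + 2*m²)
c(20)*L(-3) = (20*(-5 + 20))*(1 - 3 + 2*(-3)²) = (20*15)*(1 - 3 + 2*9) = 300*(1 - 3 + 18) = 300*16 = 4800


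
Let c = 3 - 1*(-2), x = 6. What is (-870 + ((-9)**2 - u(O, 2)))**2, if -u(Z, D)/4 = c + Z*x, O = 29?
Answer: 5329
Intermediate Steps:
c = 5 (c = 3 + 2 = 5)
u(Z, D) = -20 - 24*Z (u(Z, D) = -4*(5 + Z*6) = -4*(5 + 6*Z) = -20 - 24*Z)
(-870 + ((-9)**2 - u(O, 2)))**2 = (-870 + ((-9)**2 - (-20 - 24*29)))**2 = (-870 + (81 - (-20 - 696)))**2 = (-870 + (81 - 1*(-716)))**2 = (-870 + (81 + 716))**2 = (-870 + 797)**2 = (-73)**2 = 5329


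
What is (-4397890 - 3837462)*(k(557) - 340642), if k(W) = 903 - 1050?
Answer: 2806517372728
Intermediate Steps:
k(W) = -147
(-4397890 - 3837462)*(k(557) - 340642) = (-4397890 - 3837462)*(-147 - 340642) = -8235352*(-340789) = 2806517372728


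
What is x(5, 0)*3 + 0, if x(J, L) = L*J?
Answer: 0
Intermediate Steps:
x(J, L) = J*L
x(5, 0)*3 + 0 = (5*0)*3 + 0 = 0*3 + 0 = 0 + 0 = 0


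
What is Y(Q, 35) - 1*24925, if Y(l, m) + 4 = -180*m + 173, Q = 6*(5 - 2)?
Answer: -31056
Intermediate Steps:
Q = 18 (Q = 6*3 = 18)
Y(l, m) = 169 - 180*m (Y(l, m) = -4 + (-180*m + 173) = -4 + (173 - 180*m) = 169 - 180*m)
Y(Q, 35) - 1*24925 = (169 - 180*35) - 1*24925 = (169 - 6300) - 24925 = -6131 - 24925 = -31056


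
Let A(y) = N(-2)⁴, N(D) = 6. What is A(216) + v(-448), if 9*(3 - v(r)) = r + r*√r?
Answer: 12139/9 + 3584*I*√7/9 ≈ 1348.8 + 1053.6*I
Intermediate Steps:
A(y) = 1296 (A(y) = 6⁴ = 1296)
v(r) = 3 - r/9 - r^(3/2)/9 (v(r) = 3 - (r + r*√r)/9 = 3 - (r + r^(3/2))/9 = 3 + (-r/9 - r^(3/2)/9) = 3 - r/9 - r^(3/2)/9)
A(216) + v(-448) = 1296 + (3 - ⅑*(-448) - (-3584)*I*√7/9) = 1296 + (3 + 448/9 - (-3584)*I*√7/9) = 1296 + (3 + 448/9 + 3584*I*√7/9) = 1296 + (475/9 + 3584*I*√7/9) = 12139/9 + 3584*I*√7/9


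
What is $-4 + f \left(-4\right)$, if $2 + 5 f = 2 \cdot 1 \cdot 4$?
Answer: $- \frac{44}{5} \approx -8.8$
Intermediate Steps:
$f = \frac{6}{5}$ ($f = - \frac{2}{5} + \frac{2 \cdot 1 \cdot 4}{5} = - \frac{2}{5} + \frac{2 \cdot 4}{5} = - \frac{2}{5} + \frac{1}{5} \cdot 8 = - \frac{2}{5} + \frac{8}{5} = \frac{6}{5} \approx 1.2$)
$-4 + f \left(-4\right) = -4 + \frac{6}{5} \left(-4\right) = -4 - \frac{24}{5} = - \frac{44}{5}$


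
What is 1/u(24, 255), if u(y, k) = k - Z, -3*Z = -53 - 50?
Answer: 3/662 ≈ 0.0045317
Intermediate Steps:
Z = 103/3 (Z = -(-53 - 50)/3 = -⅓*(-103) = 103/3 ≈ 34.333)
u(y, k) = -103/3 + k (u(y, k) = k - 1*103/3 = k - 103/3 = -103/3 + k)
1/u(24, 255) = 1/(-103/3 + 255) = 1/(662/3) = 3/662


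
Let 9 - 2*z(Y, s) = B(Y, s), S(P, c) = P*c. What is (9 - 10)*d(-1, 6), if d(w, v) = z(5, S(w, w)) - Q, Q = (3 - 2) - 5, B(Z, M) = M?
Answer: -8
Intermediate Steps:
Q = -4 (Q = 1 - 5 = -4)
z(Y, s) = 9/2 - s/2
d(w, v) = 17/2 - w²/2 (d(w, v) = (9/2 - w*w/2) - 1*(-4) = (9/2 - w²/2) + 4 = 17/2 - w²/2)
(9 - 10)*d(-1, 6) = (9 - 10)*(17/2 - ½*(-1)²) = -(17/2 - ½*1) = -(17/2 - ½) = -1*8 = -8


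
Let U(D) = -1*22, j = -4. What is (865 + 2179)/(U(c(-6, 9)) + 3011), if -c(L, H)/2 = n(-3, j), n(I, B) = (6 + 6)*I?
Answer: 3044/2989 ≈ 1.0184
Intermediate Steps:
n(I, B) = 12*I
c(L, H) = 72 (c(L, H) = -24*(-3) = -2*(-36) = 72)
U(D) = -22
(865 + 2179)/(U(c(-6, 9)) + 3011) = (865 + 2179)/(-22 + 3011) = 3044/2989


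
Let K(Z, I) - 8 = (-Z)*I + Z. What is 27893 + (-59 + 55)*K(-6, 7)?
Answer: 27717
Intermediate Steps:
K(Z, I) = 8 + Z - I*Z (K(Z, I) = 8 + ((-Z)*I + Z) = 8 + (-I*Z + Z) = 8 + (Z - I*Z) = 8 + Z - I*Z)
27893 + (-59 + 55)*K(-6, 7) = 27893 + (-59 + 55)*(8 - 6 - 1*7*(-6)) = 27893 - 4*(8 - 6 + 42) = 27893 - 4*44 = 27893 - 176 = 27717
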